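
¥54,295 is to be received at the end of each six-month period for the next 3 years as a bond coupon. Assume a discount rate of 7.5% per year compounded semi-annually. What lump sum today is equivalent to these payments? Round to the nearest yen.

¥286,953

This is an ordinary annuity: 6 payments of ¥54,295 at the end of each six-month period.
Periodic rate r = 0.075/2 per half-year; n is counted in half-years.
PV = PMT × [(1 − (1+r)^−n)/r] = 54,295 × [1 − (1+r)^−6] / r = ¥286,953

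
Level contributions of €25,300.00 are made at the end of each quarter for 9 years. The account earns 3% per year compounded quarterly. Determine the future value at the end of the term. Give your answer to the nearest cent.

This is an ordinary annuity: 36 deposits of €25,300.00 at the end of each quarter.
Periodic rate r = 0.03/4 per quarter; n is counted in quarters.
FV = PMT × [((1+r)^n − 1)/r] = 25,300 × [(1+r)^36 − 1] / r = €1,041,163.72

€1,041,163.72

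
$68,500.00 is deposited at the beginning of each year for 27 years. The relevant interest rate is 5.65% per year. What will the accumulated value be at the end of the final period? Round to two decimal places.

$4,368,326.39

This is an annuity due: 27 deposits of $68,500.00 at the beginning of each year.
Periodic rate r = 0.0565 per year.
FV = PMT × [((1+r)^n − 1)/r] × (1+r) = 68,500 × [(1+r)^27 − 1] / r × (1+r) = $4,368,326.39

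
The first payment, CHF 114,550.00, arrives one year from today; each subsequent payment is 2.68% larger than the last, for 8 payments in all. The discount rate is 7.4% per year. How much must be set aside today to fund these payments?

Periodic rate r = 0.074 per year.
Growing ordinary annuity: PV = PMT₁ × [1 − ((1+g)/(1+r))^n] / (r − g) = 114,550 × [1 − ((1+0.0268)/(1+r))^8] / (r − 0.0268) = CHF 732,936.74.

CHF 732,936.74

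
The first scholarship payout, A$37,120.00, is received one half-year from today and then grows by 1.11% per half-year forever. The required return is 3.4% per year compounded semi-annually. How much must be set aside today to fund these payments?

Periodic rate r = 0.034/2 per half-year.
Growing perpetuity (Gordon): PV = PMT₁ / (r − g) = 37,120 / (r − 0.0111) = A$6,291,525.42.

A$6,291,525.42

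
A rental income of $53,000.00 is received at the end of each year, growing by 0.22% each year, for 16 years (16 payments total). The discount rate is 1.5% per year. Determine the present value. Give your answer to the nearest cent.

$760,913.74

Periodic rate r = 0.015 per year.
Growing ordinary annuity: PV = PMT₁ × [1 − ((1+g)/(1+r))^n] / (r − g) = 53,000 × [1 − ((1+0.0022)/(1+r))^16] / (r − 0.0022) = $760,913.74.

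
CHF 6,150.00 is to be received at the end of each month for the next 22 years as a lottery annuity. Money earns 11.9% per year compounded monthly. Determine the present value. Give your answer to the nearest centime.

CHF 574,340.48

This is an ordinary annuity: 264 payments of CHF 6,150.00 at the end of each month.
Periodic rate r = 0.119/12 per month; n is counted in months.
PV = PMT × [(1 − (1+r)^−n)/r] = 6,150 × [1 − (1+r)^−264] / r = CHF 574,340.48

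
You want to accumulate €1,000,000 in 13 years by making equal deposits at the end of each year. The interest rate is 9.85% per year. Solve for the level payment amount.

Level ordinary annuity; solve FV = PMT × [((1+r)^n − 1)/r] for PMT.
Periodic rate r = 0.0985 per year.
With n = 13: PMT = 1,000,000 / ([((1+r)^n − 1)/r]) = €41,186.33

€41,186.33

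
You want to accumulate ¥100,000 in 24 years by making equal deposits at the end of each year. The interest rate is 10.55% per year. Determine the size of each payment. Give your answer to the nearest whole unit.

Level ordinary annuity; solve FV = PMT × [((1+r)^n − 1)/r] for PMT.
Periodic rate r = 0.1055 per year.
With n = 24: PMT = 100,000 / ([((1+r)^n − 1)/r]) = ¥1,044

¥1,044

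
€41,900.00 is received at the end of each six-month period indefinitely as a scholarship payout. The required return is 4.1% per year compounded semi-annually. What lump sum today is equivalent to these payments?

€2,043,902.44

Periodic rate r = 0.041/2 per half-year.
Level perpetuity: PV = PMT / r = 41,900 / (0.041/2) = €2,043,902.44.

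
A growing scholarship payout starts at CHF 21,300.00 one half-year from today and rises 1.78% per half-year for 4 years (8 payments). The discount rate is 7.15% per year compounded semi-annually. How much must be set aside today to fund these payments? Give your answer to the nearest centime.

CHF 154,877.84

Periodic rate r = 0.0715/2 per half-year; n is counted in half-years.
Growing ordinary annuity: PV = PMT₁ × [1 − ((1+g)/(1+r))^n] / (r − g) = 21,300 × [1 − ((1+0.0178)/(1+r))^8] / (r − 0.0178) = CHF 154,877.84.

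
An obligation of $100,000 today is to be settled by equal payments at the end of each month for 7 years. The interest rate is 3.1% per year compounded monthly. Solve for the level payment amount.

Level ordinary annuity; solve PV = PMT × [(1 − (1+r)^−n)/r] for PMT.
Periodic rate r = 0.031/12 per month; n is counted in months.
With n = 84: PMT = 100,000 / ([(1 − (1+r)^−n)/r]) = $1,325.84

$1,325.84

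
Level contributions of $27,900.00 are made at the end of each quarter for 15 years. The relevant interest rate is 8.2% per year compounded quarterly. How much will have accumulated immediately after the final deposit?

$3,237,679.98

This is an ordinary annuity: 60 deposits of $27,900.00 at the end of each quarter.
Periodic rate r = 0.082/4 per quarter; n is counted in quarters.
FV = PMT × [((1+r)^n − 1)/r] = 27,900 × [(1+r)^60 − 1] / r = $3,237,679.98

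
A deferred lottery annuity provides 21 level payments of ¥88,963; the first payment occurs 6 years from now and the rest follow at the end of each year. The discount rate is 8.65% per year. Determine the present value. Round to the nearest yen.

Ordinary annuity of 21 payments, first payment at period 6.
Periodic rate r = 0.0865 per year.
The ordinary-annuity PV formula values the stream one period before the first payment (period 5); discount that back 5 periods:
PV₀ = 88,963 × [1 − (1+r)^−21] / r × (1+r)^−5 = ¥560,308

¥560,308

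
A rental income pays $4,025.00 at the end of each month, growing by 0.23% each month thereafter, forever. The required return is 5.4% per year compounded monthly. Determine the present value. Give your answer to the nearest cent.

$1,829,545.45

Periodic rate r = 0.054/12 per month.
Growing perpetuity (Gordon): PV = PMT₁ / (r − g) = 4,025 / (r − 0.0023) = $1,829,545.45.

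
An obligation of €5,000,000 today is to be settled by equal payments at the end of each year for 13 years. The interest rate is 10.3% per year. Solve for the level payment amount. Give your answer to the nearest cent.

Level ordinary annuity; solve PV = PMT × [(1 − (1+r)^−n)/r] for PMT.
Periodic rate r = 0.103 per year.
With n = 13: PMT = 5,000,000 / ([(1 − (1+r)^−n)/r]) = €714,868.59

€714,868.59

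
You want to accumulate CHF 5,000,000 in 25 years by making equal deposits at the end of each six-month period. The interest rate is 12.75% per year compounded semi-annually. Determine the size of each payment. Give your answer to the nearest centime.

CHF 15,194.84

Level ordinary annuity; solve FV = PMT × [((1+r)^n − 1)/r] for PMT.
Periodic rate r = 0.1275/2 per half-year; n is counted in half-years.
With n = 50: PMT = 5,000,000 / ([((1+r)^n − 1)/r]) = CHF 15,194.84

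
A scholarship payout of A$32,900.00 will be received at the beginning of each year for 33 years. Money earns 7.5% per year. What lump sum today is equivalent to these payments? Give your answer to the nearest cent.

This is an annuity due: 33 payments of A$32,900.00 at the beginning of each year.
Periodic rate r = 0.075 per year.
PV = PMT × [(1 − (1+r)^−n)/r] × (1+r) = 32,900 × [1 − (1+r)^−33] / r × (1+r) = A$428,209.21

A$428,209.21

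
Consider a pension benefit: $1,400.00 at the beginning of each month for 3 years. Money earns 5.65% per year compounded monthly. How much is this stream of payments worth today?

$46,478.00

This is an annuity due: 36 payments of $1,400.00 at the beginning of each month.
Periodic rate r = 0.0565/12 per month; n is counted in months.
PV = PMT × [(1 − (1+r)^−n)/r] × (1+r) = 1,400 × [1 − (1+r)^−36] / r × (1+r) = $46,478.00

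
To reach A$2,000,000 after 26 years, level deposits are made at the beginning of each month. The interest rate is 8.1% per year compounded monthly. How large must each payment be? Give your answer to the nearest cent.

A$1,873.52

Level annuity due; solve FV = PMT × [((1+r)^n − 1)/r] × (1+r) for PMT.
Periodic rate r = 0.081/12 per month; n is counted in months.
With n = 312: PMT = 2,000,000 / ([((1+r)^n − 1)/r] × (1+r)) = A$1,873.52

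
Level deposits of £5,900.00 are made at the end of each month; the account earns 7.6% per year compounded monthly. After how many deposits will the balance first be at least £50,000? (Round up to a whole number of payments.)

9 payments

Periodic rate r = 0.076/12 per month; n is counted in months.
Ordinary annuity FV: 50,000 = 5,900 × [((1+r)^n − 1)/r].
(1+r)^n = 1 + 50,000 × r / 5,900, so n = ln(1 + 50,000·r/5,900) / ln(1+r) = 8.28.
Round up to a whole number of payments: n = 9.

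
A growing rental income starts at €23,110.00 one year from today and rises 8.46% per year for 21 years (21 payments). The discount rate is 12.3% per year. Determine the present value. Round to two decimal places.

Periodic rate r = 0.123 per year.
Growing ordinary annuity: PV = PMT₁ × [1 − ((1+g)/(1+r))^n] / (r − g) = 23,110 × [1 − ((1+0.0846)/(1+r))^21] / (r − 0.0846) = €311,984.84.

€311,984.84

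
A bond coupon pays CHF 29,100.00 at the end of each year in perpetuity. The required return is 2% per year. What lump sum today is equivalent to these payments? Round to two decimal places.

Periodic rate r = 0.02 per year.
Level perpetuity: PV = PMT / r = 29,100 / (0.02) = CHF 1,455,000.00.

CHF 1,455,000.00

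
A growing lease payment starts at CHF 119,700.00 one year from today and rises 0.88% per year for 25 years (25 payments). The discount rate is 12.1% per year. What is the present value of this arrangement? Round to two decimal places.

Periodic rate r = 0.121 per year.
Growing ordinary annuity: PV = PMT₁ × [1 − ((1+g)/(1+r))^n] / (r − g) = 119,700 × [1 − ((1+0.0088)/(1+r))^25] / (r − 0.0088) = CHF 990,445.89.

CHF 990,445.89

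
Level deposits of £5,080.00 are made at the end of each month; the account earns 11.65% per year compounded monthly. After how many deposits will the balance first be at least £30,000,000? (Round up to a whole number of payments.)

Periodic rate r = 0.1165/12 per month; n is counted in months.
Ordinary annuity FV: 30,000,000 = 5,080 × [((1+r)^n − 1)/r].
(1+r)^n = 1 + 30,000,000 × r / 5,080, so n = ln(1 + 30,000,000·r/5,080) / ln(1+r) = 420.86.
Round up to a whole number of payments: n = 421.

421 payments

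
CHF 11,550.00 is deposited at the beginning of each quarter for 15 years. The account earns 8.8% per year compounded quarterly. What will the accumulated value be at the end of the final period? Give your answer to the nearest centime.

This is an annuity due: 60 deposits of CHF 11,550.00 at the beginning of each quarter.
Periodic rate r = 0.088/4 per quarter; n is counted in quarters.
FV = PMT × [((1+r)^n − 1)/r] × (1+r) = 11,550 × [(1+r)^60 − 1] / r × (1+r) = CHF 1,443,444.33

CHF 1,443,444.33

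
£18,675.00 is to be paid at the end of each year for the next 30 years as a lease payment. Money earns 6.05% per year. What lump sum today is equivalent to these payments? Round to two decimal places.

This is an ordinary annuity: 30 payments of £18,675.00 at the end of each year.
Periodic rate r = 0.0605 per year.
PV = PMT × [(1 − (1+r)^−n)/r] = 18,675 × [1 − (1+r)^−30] / r = £255,688.77

£255,688.77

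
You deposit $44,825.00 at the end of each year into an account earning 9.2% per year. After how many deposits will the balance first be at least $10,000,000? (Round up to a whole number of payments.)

35 payments

Periodic rate r = 0.092 per year.
Ordinary annuity FV: 10,000,000 = 44,825 × [((1+r)^n − 1)/r].
(1+r)^n = 1 + 10,000,000 × r / 44,825, so n = ln(1 + 10,000,000·r/44,825) / ln(1+r) = 34.87.
Round up to a whole number of payments: n = 35.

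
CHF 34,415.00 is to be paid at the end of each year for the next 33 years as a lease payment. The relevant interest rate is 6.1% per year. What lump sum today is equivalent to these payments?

This is an ordinary annuity: 33 payments of CHF 34,415.00 at the end of each year.
Periodic rate r = 0.061 per year.
PV = PMT × [(1 − (1+r)^−n)/r] = 34,415 × [1 − (1+r)^−33] / r = CHF 484,231.84

CHF 484,231.84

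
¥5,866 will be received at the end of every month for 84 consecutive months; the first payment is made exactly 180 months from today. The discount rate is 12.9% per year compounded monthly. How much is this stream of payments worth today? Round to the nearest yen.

Ordinary annuity of 84 payments, first payment at period 180.
Periodic rate r = 0.129/12 per month; n is counted in months.
The ordinary-annuity PV formula values the stream one period before the first payment (period 179); discount that back 179 periods:
PV₀ = 5,866 × [1 − (1+r)^−84] / r × (1+r)^−179 = ¥47,701

¥47,701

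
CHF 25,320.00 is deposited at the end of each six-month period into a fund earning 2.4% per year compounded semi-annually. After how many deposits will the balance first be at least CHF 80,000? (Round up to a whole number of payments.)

4 payments

Periodic rate r = 0.024/2 per half-year; n is counted in half-years.
Ordinary annuity FV: 80,000 = 25,320 × [((1+r)^n − 1)/r].
(1+r)^n = 1 + 80,000 × r / 25,320, so n = ln(1 + 80,000·r/25,320) / ln(1+r) = 3.12.
Round up to a whole number of payments: n = 4.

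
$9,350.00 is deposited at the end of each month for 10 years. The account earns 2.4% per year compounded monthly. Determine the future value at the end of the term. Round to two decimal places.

This is an ordinary annuity: 120 deposits of $9,350.00 at the end of each month.
Periodic rate r = 0.024/12 per month; n is counted in months.
FV = PMT × [((1+r)^n − 1)/r] = 9,350 × [(1+r)^120 − 1] / r = $1,266,665.51

$1,266,665.51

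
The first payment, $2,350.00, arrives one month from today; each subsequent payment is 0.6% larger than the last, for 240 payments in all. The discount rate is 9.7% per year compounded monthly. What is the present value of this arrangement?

$441,437.36

Periodic rate r = 0.097/12 per month; n is counted in months.
Growing ordinary annuity: PV = PMT₁ × [1 − ((1+g)/(1+r))^n] / (r − g) = 2,350 × [1 − ((1+0.006)/(1+r))^240] / (r − 0.006) = $441,437.36.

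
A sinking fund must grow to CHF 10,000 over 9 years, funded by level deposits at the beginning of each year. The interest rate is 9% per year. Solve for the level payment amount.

CHF 704.58

Level annuity due; solve FV = PMT × [((1+r)^n − 1)/r] × (1+r) for PMT.
Periodic rate r = 0.09 per year.
With n = 9: PMT = 10,000 / ([((1+r)^n − 1)/r] × (1+r)) = CHF 704.58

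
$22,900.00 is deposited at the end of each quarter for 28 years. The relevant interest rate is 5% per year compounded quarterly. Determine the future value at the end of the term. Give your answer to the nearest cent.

This is an ordinary annuity: 112 deposits of $22,900.00 at the end of each quarter.
Periodic rate r = 0.05/4 per quarter; n is counted in quarters.
FV = PMT × [((1+r)^n − 1)/r] = 22,900 × [(1+r)^112 − 1] / r = $5,532,937.08

$5,532,937.08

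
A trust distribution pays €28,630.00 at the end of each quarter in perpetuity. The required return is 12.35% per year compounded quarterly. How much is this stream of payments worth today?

Periodic rate r = 0.1235/4 per quarter.
Level perpetuity: PV = PMT / r = 28,630 / (0.1235/4) = €927,287.45.

€927,287.45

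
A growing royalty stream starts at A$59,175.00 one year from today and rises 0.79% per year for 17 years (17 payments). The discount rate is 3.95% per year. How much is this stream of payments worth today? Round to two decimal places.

A$764,648.01

Periodic rate r = 0.0395 per year.
Growing ordinary annuity: PV = PMT₁ × [1 − ((1+g)/(1+r))^n] / (r − g) = 59,175 × [1 − ((1+0.0079)/(1+r))^17] / (r − 0.0079) = A$764,648.01.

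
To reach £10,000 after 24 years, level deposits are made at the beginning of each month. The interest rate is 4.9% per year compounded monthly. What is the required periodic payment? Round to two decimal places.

£18.21

Level annuity due; solve FV = PMT × [((1+r)^n − 1)/r] × (1+r) for PMT.
Periodic rate r = 0.049/12 per month; n is counted in months.
With n = 288: PMT = 10,000 / ([((1+r)^n − 1)/r] × (1+r)) = £18.21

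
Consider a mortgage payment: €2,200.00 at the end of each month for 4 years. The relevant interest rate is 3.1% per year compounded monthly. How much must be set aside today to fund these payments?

This is an ordinary annuity: 48 payments of €2,200.00 at the end of each month.
Periodic rate r = 0.031/12 per month; n is counted in months.
PV = PMT × [(1 − (1+r)^−n)/r] = 2,200 × [1 − (1+r)^−48] / r = €99,194.94

€99,194.94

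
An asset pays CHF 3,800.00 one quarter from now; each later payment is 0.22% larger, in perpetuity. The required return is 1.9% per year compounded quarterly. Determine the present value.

Periodic rate r = 0.019/4 per quarter.
Growing perpetuity (Gordon): PV = PMT₁ / (r − g) = 3,800 / (r − 0.0022) = CHF 1,490,196.08.

CHF 1,490,196.08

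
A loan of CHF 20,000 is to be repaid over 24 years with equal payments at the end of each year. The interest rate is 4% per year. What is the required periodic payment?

Level ordinary annuity; solve PV = PMT × [(1 − (1+r)^−n)/r] for PMT.
Periodic rate r = 0.04 per year.
With n = 24: PMT = 20,000 / ([(1 − (1+r)^−n)/r]) = CHF 1,311.74

CHF 1,311.74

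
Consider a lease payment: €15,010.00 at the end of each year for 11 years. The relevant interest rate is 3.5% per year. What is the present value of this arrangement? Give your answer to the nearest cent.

This is an ordinary annuity: 11 payments of €15,010.00 at the end of each year.
Periodic rate r = 0.035 per year.
PV = PMT × [(1 − (1+r)^−n)/r] = 15,010 × [1 − (1+r)^−11] / r = €135,113.28

€135,113.28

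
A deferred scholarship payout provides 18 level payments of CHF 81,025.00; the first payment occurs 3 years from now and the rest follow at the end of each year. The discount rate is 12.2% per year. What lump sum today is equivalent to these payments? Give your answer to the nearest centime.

Ordinary annuity of 18 payments, first payment at period 3.
Periodic rate r = 0.122 per year.
The ordinary-annuity PV formula values the stream one period before the first payment (period 2); discount that back 2 periods:
PV₀ = 81,025 × [1 − (1+r)^−18] / r × (1+r)^−2 = CHF 461,126.20

CHF 461,126.20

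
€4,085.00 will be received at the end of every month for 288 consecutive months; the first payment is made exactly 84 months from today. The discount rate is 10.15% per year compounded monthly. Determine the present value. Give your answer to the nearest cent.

€218,824.32

Ordinary annuity of 288 payments, first payment at period 84.
Periodic rate r = 0.1015/12 per month; n is counted in months.
The ordinary-annuity PV formula values the stream one period before the first payment (period 83); discount that back 83 periods:
PV₀ = 4,085 × [1 − (1+r)^−288] / r × (1+r)^−83 = €218,824.32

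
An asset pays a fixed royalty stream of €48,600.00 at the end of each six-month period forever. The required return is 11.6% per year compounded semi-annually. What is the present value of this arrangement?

Periodic rate r = 0.116/2 per half-year.
Level perpetuity: PV = PMT / r = 48,600 / (0.116/2) = €837,931.03.

€837,931.03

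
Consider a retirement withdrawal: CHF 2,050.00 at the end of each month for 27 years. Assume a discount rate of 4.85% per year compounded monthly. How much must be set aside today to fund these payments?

This is an ordinary annuity: 324 payments of CHF 2,050.00 at the end of each month.
Periodic rate r = 0.0485/12 per month; n is counted in months.
PV = PMT × [(1 − (1+r)^−n)/r] = 2,050 × [1 − (1+r)^−324] / r = CHF 369,929.02

CHF 369,929.02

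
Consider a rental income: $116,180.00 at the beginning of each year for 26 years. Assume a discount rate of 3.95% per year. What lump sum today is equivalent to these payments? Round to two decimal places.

This is an annuity due: 26 payments of $116,180.00 at the beginning of each year.
Periodic rate r = 0.0395 per year.
PV = PMT × [(1 − (1+r)^−n)/r] × (1+r) = 116,180 × [1 − (1+r)^−26] / r × (1+r) = $1,940,783.32

$1,940,783.32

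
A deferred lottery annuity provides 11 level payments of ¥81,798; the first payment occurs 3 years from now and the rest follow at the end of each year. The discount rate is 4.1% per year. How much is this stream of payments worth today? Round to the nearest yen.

¥657,703

Ordinary annuity of 11 payments, first payment at period 3.
Periodic rate r = 0.041 per year.
The ordinary-annuity PV formula values the stream one period before the first payment (period 2); discount that back 2 periods:
PV₀ = 81,798 × [1 − (1+r)^−11] / r × (1+r)^−2 = ¥657,703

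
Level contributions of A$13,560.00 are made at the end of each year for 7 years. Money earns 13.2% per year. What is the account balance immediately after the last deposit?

A$141,959.64

This is an ordinary annuity: 7 deposits of A$13,560.00 at the end of each year.
Periodic rate r = 0.132 per year.
FV = PMT × [((1+r)^n − 1)/r] = 13,560 × [(1+r)^7 − 1] / r = A$141,959.64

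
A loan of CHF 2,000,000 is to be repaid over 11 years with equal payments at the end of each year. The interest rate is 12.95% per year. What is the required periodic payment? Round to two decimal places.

Level ordinary annuity; solve PV = PMT × [(1 − (1+r)^−n)/r] for PMT.
Periodic rate r = 0.1295 per year.
With n = 11: PMT = 2,000,000 / ([(1 − (1+r)^−n)/r]) = CHF 350,934.20

CHF 350,934.20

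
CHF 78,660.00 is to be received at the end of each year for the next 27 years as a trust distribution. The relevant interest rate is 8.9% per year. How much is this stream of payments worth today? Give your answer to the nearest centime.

CHF 795,387.87

This is an ordinary annuity: 27 payments of CHF 78,660.00 at the end of each year.
Periodic rate r = 0.089 per year.
PV = PMT × [(1 − (1+r)^−n)/r] = 78,660 × [1 − (1+r)^−27] / r = CHF 795,387.87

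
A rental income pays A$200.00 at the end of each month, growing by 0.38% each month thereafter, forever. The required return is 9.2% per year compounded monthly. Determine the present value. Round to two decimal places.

A$51,724.14

Periodic rate r = 0.092/12 per month.
Growing perpetuity (Gordon): PV = PMT₁ / (r − g) = 200 / (r − 0.0038) = A$51,724.14.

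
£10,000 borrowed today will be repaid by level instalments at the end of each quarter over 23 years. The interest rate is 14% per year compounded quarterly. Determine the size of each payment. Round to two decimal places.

£365.43

Level ordinary annuity; solve PV = PMT × [(1 − (1+r)^−n)/r] for PMT.
Periodic rate r = 0.14/4 per quarter; n is counted in quarters.
With n = 92: PMT = 10,000 / ([(1 − (1+r)^−n)/r]) = £365.43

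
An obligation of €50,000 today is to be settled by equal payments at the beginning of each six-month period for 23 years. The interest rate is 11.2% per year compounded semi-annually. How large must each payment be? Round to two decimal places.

€2,886.97

Level annuity due; solve PV = PMT × [(1 − (1+r)^−n)/r] × (1+r) for PMT.
Periodic rate r = 0.112/2 per half-year; n is counted in half-years.
With n = 46: PMT = 50,000 / ([(1 − (1+r)^−n)/r] × (1+r)) = €2,886.97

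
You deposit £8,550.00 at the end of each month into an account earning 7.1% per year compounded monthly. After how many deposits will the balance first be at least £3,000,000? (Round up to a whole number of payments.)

191 payments

Periodic rate r = 0.071/12 per month; n is counted in months.
Ordinary annuity FV: 3,000,000 = 8,550 × [((1+r)^n − 1)/r].
(1+r)^n = 1 + 3,000,000 × r / 8,550, so n = ln(1 + 3,000,000·r/8,550) / ln(1+r) = 190.47.
Round up to a whole number of payments: n = 191.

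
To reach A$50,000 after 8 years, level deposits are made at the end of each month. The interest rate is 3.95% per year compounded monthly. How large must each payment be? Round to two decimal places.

A$443.72

Level ordinary annuity; solve FV = PMT × [((1+r)^n − 1)/r] for PMT.
Periodic rate r = 0.0395/12 per month; n is counted in months.
With n = 96: PMT = 50,000 / ([((1+r)^n − 1)/r]) = A$443.72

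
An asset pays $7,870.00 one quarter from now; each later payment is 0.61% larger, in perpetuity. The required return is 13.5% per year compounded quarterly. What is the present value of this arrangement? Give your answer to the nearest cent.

$284,629.29

Periodic rate r = 0.135/4 per quarter.
Growing perpetuity (Gordon): PV = PMT₁ / (r − g) = 7,870 / (r − 0.0061) = $284,629.29.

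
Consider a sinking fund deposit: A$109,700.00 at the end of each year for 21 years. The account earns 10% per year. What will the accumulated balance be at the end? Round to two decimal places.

This is an ordinary annuity: 21 deposits of A$109,700.00 at the end of each year.
Periodic rate r = 0.1 per year.
FV = PMT × [((1+r)^n − 1)/r] = 109,700 × [(1+r)^21 − 1] / r = A$7,021,074.19

A$7,021,074.19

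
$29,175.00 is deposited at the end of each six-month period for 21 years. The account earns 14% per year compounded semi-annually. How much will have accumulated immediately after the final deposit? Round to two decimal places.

$6,728,695.59

This is an ordinary annuity: 42 deposits of $29,175.00 at the end of each six-month period.
Periodic rate r = 0.14/2 per half-year; n is counted in half-years.
FV = PMT × [((1+r)^n − 1)/r] = 29,175 × [(1+r)^42 − 1] / r = $6,728,695.59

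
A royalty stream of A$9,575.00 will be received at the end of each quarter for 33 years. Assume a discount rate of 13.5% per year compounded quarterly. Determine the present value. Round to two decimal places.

This is an ordinary annuity: 132 payments of A$9,575.00 at the end of each quarter.
Periodic rate r = 0.135/4 per quarter; n is counted in quarters.
PV = PMT × [(1 − (1+r)^−n)/r] = 9,575 × [1 − (1+r)^−132] / r = A$280,155.44

A$280,155.44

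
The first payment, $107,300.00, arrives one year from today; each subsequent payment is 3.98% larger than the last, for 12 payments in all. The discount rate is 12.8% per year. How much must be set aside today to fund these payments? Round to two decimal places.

$758,601.56

Periodic rate r = 0.128 per year.
Growing ordinary annuity: PV = PMT₁ × [1 − ((1+g)/(1+r))^n] / (r − g) = 107,300 × [1 − ((1+0.0398)/(1+r))^12] / (r − 0.0398) = $758,601.56.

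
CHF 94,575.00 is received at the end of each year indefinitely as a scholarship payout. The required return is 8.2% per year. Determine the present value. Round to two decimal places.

Periodic rate r = 0.082 per year.
Level perpetuity: PV = PMT / r = 94,575 / (0.082) = CHF 1,153,353.66.

CHF 1,153,353.66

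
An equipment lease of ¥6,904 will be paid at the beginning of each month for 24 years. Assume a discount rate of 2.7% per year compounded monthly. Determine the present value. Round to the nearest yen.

¥1,465,490

This is an annuity due: 288 payments of ¥6,904 at the beginning of each month.
Periodic rate r = 0.027/12 per month; n is counted in months.
PV = PMT × [(1 − (1+r)^−n)/r] × (1+r) = 6,904 × [1 − (1+r)^−288] / r × (1+r) = ¥1,465,490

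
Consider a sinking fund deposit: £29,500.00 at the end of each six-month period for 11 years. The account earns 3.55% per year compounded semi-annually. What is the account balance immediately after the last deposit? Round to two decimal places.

This is an ordinary annuity: 22 deposits of £29,500.00 at the end of each six-month period.
Periodic rate r = 0.0355/2 per half-year; n is counted in half-years.
FV = PMT × [((1+r)^n − 1)/r] = 29,500 × [(1+r)^22 − 1] / r = £785,558.61

£785,558.61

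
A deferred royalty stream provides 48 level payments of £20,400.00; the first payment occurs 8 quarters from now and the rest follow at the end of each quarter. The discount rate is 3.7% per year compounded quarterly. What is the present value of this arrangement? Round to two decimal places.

Ordinary annuity of 48 payments, first payment at period 8.
Periodic rate r = 0.037/4 per quarter; n is counted in quarters.
The ordinary-annuity PV formula values the stream one period before the first payment (period 7); discount that back 7 periods:
PV₀ = 20,400 × [1 − (1+r)^−48] / r × (1+r)^−7 = £738,648.52

£738,648.52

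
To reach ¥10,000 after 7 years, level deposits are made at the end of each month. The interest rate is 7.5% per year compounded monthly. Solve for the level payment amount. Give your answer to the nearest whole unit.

Level ordinary annuity; solve FV = PMT × [((1+r)^n − 1)/r] for PMT.
Periodic rate r = 0.075/12 per month; n is counted in months.
With n = 84: PMT = 10,000 / ([((1+r)^n − 1)/r]) = ¥91

¥91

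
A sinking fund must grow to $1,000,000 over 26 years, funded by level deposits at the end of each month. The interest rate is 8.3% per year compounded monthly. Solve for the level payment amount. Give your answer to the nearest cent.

$911.32

Level ordinary annuity; solve FV = PMT × [((1+r)^n − 1)/r] for PMT.
Periodic rate r = 0.083/12 per month; n is counted in months.
With n = 312: PMT = 1,000,000 / ([((1+r)^n − 1)/r]) = $911.32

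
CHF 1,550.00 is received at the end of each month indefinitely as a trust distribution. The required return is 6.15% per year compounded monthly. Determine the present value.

CHF 302,439.02

Periodic rate r = 0.0615/12 per month.
Level perpetuity: PV = PMT / r = 1,550 / (0.0615/12) = CHF 302,439.02.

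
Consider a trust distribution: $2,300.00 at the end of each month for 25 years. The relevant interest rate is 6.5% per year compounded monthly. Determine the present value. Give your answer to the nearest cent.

$340,636.20

This is an ordinary annuity: 300 payments of $2,300.00 at the end of each month.
Periodic rate r = 0.065/12 per month; n is counted in months.
PV = PMT × [(1 − (1+r)^−n)/r] = 2,300 × [1 − (1+r)^−300] / r = $340,636.20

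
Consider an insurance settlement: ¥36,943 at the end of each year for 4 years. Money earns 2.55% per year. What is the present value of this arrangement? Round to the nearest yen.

¥138,811

This is an ordinary annuity: 4 payments of ¥36,943 at the end of each year.
Periodic rate r = 0.0255 per year.
PV = PMT × [(1 − (1+r)^−n)/r] = 36,943 × [1 − (1+r)^−4] / r = ¥138,811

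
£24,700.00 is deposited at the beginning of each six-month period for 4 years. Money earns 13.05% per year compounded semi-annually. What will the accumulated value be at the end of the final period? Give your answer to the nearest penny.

£265,377.42

This is an annuity due: 8 deposits of £24,700.00 at the beginning of each six-month period.
Periodic rate r = 0.1305/2 per half-year; n is counted in half-years.
FV = PMT × [((1+r)^n − 1)/r] × (1+r) = 24,700 × [(1+r)^8 − 1] / r × (1+r) = £265,377.42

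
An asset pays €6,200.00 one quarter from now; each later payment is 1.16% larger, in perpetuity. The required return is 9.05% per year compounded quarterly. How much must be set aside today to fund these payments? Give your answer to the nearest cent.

Periodic rate r = 0.0905/4 per quarter.
Growing perpetuity (Gordon): PV = PMT₁ / (r − g) = 6,200 / (r − 0.0116) = €562,358.28.

€562,358.28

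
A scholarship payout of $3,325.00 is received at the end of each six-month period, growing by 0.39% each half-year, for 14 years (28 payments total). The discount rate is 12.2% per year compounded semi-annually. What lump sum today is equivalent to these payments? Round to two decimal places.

Periodic rate r = 0.122/2 per half-year; n is counted in half-years.
Growing ordinary annuity: PV = PMT₁ × [1 − ((1+g)/(1+r))^n] / (r − g) = 3,325 × [1 − ((1+0.0039)/(1+r))^28] / (r − 0.0039) = $45,858.67.

$45,858.67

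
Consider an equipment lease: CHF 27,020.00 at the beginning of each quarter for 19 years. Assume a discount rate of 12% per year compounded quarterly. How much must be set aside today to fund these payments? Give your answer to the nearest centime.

This is an annuity due: 76 payments of CHF 27,020.00 at the beginning of each quarter.
Periodic rate r = 0.12/4 per quarter; n is counted in quarters.
PV = PMT × [(1 − (1+r)^−n)/r] × (1+r) = 27,020 × [1 − (1+r)^−76] / r × (1+r) = CHF 829,563.35

CHF 829,563.35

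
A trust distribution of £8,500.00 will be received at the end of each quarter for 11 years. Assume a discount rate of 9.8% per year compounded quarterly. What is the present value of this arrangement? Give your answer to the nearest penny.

£227,340.07

This is an ordinary annuity: 44 payments of £8,500.00 at the end of each quarter.
Periodic rate r = 0.098/4 per quarter; n is counted in quarters.
PV = PMT × [(1 − (1+r)^−n)/r] = 8,500 × [1 − (1+r)^−44] / r = £227,340.07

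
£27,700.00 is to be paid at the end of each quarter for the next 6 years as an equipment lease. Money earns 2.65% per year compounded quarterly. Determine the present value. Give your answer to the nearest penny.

£612,770.98

This is an ordinary annuity: 24 payments of £27,700.00 at the end of each quarter.
Periodic rate r = 0.0265/4 per quarter; n is counted in quarters.
PV = PMT × [(1 − (1+r)^−n)/r] = 27,700 × [1 − (1+r)^−24] / r = £612,770.98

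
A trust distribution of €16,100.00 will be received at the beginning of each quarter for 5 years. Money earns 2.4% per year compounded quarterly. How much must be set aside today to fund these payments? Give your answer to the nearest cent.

This is an annuity due: 20 payments of €16,100.00 at the beginning of each quarter.
Periodic rate r = 0.024/4 per quarter; n is counted in quarters.
PV = PMT × [(1 − (1+r)^−n)/r] × (1+r) = 16,100 × [1 − (1+r)^−20] / r × (1+r) = €304,392.11

€304,392.11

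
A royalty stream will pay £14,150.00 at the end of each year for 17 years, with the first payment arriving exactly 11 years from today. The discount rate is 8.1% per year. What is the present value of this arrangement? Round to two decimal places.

Ordinary annuity of 17 payments, first payment at period 11.
Periodic rate r = 0.081 per year.
The ordinary-annuity PV formula values the stream one period before the first payment (period 10); discount that back 10 periods:
PV₀ = 14,150 × [1 − (1+r)^−17] / r × (1+r)^−10 = £58,841.13

£58,841.13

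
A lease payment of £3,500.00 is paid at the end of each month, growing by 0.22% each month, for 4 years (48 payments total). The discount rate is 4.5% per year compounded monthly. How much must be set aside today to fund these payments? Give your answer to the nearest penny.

Periodic rate r = 0.045/12 per month; n is counted in months.
Growing ordinary annuity: PV = PMT₁ × [1 − ((1+g)/(1+r))^n] / (r − g) = 3,500 × [1 − ((1+0.0022)/(1+r))^48] / (r − 0.0022) = £161,439.94.

£161,439.94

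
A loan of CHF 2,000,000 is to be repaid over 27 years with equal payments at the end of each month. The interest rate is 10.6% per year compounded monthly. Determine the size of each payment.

Level ordinary annuity; solve PV = PMT × [(1 − (1+r)^−n)/r] for PMT.
Periodic rate r = 0.106/12 per month; n is counted in months.
With n = 324: PMT = 2,000,000 / ([(1 − (1+r)^−n)/r]) = CHF 18,751.98

CHF 18,751.98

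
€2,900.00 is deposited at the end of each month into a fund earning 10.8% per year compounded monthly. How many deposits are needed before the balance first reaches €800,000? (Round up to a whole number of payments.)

140 payments

Periodic rate r = 0.108/12 per month; n is counted in months.
Ordinary annuity FV: 800,000 = 2,900 × [((1+r)^n − 1)/r].
(1+r)^n = 1 + 800,000 × r / 2,900, so n = ln(1 + 800,000·r/2,900) / ln(1+r) = 139.27.
Round up to a whole number of payments: n = 140.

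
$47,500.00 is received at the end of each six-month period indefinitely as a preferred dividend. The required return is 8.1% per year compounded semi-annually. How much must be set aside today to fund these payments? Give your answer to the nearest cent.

$1,172,839.51

Periodic rate r = 0.081/2 per half-year.
Level perpetuity: PV = PMT / r = 47,500 / (0.081/2) = $1,172,839.51.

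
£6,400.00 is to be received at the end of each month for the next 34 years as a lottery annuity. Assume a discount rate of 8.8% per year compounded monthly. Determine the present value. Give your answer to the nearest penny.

£828,446.95

This is an ordinary annuity: 408 payments of £6,400.00 at the end of each month.
Periodic rate r = 0.088/12 per month; n is counted in months.
PV = PMT × [(1 − (1+r)^−n)/r] = 6,400 × [1 − (1+r)^−408] / r = £828,446.95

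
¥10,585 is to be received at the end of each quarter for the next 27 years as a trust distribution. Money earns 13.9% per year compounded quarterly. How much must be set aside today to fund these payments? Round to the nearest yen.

This is an ordinary annuity: 108 payments of ¥10,585 at the end of each quarter.
Periodic rate r = 0.139/4 per quarter; n is counted in quarters.
PV = PMT × [(1 − (1+r)^−n)/r] = 10,585 × [1 − (1+r)^−108] / r = ¥296,992

¥296,992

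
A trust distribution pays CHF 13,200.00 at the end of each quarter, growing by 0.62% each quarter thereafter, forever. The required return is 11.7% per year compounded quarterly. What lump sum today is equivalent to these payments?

Periodic rate r = 0.117/4 per quarter.
Growing perpetuity (Gordon): PV = PMT₁ / (r − g) = 13,200 / (r − 0.0062) = CHF 572,668.11.

CHF 572,668.11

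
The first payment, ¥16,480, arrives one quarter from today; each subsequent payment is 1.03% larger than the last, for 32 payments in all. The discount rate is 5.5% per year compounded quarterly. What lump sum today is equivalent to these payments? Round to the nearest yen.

¥493,678

Periodic rate r = 0.055/4 per quarter; n is counted in quarters.
Growing ordinary annuity: PV = PMT₁ × [1 − ((1+g)/(1+r))^n] / (r − g) = 16,480 × [1 − ((1+0.0103)/(1+r))^32] / (r − 0.0103) = ¥493,678.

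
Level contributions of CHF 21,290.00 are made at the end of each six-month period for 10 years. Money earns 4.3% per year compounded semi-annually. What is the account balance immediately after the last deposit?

This is an ordinary annuity: 20 deposits of CHF 21,290.00 at the end of each six-month period.
Periodic rate r = 0.043/2 per half-year; n is counted in half-years.
FV = PMT × [((1+r)^n − 1)/r] = 21,290 × [(1+r)^20 − 1] / r = CHF 525,088.37

CHF 525,088.37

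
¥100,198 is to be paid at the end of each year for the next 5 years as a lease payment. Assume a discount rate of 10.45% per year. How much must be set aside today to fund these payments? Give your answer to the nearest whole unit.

¥375,503

This is an ordinary annuity: 5 payments of ¥100,198 at the end of each year.
Periodic rate r = 0.1045 per year.
PV = PMT × [(1 − (1+r)^−n)/r] = 100,198 × [1 − (1+r)^−5] / r = ¥375,503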